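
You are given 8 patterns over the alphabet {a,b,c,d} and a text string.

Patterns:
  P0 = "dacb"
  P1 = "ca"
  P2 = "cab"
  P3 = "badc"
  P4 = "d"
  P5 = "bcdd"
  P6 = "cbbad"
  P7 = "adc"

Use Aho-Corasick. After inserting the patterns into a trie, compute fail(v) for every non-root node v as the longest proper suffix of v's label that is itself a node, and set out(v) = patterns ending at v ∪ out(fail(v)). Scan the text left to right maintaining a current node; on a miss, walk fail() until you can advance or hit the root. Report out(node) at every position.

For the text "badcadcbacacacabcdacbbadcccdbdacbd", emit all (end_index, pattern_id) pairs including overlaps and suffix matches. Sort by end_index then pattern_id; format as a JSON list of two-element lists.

Build automaton:
Trie nodes:
  0='ε' goto a→19 b→8 c→5 d→1
  1='d' goto a→2  ←P4
  2='da' goto c→3
  3='dac' goto b→4
  4='dacb' goto ·  ←P0
  5='c' goto a→6 b→15
  6='ca' goto b→7  ←P1
  7='cab' goto ·  ←P2
  8='b' goto a→9 c→12
  9='ba' goto d→10
  10='bad' goto c→11
  11='badc' goto ·  ←P3
  12='bc' goto d→13
  13='bcd' goto d→14
  14='bcdd' goto ·  ←P5
  15='cb' goto b→16
  16='cbb' goto a→17
  17='cbba' goto d→18
  18='cbbad' goto ·  ←P6
  19='a' goto d→20
  20='ad' goto c→21
  21='adc' goto ·  ←P7

BFS fail/out derivation:
  fail(1) 'd': from fail(0)=0 chase 'd': 0 ⇒ 0;  out={4}∪out(0)={4}
  fail(5) 'c': from fail(0)=0 chase 'c': 0 ⇒ 0;  out=∅∪out(0)=∅
  fail(8) 'b': from fail(0)=0 chase 'b': 0 ⇒ 0;  out=∅∪out(0)=∅
  fail(19) 'a': from fail(0)=0 chase 'a': 0 ⇒ 0;  out=∅∪out(0)=∅
  fail(2) 'da': from fail(1)=0 chase 'a': 0 ⇒ 19;  out=∅∪out(19)=∅
  fail(6) 'ca': from fail(5)=0 chase 'a': 0 ⇒ 19;  out={1}∪out(19)={1}
  fail(9) 'ba': from fail(8)=0 chase 'a': 0 ⇒ 19;  out=∅∪out(19)=∅
  fail(12) 'bc': from fail(8)=0 chase 'c': 0 ⇒ 5;  out=∅∪out(5)=∅
  fail(15) 'cb': from fail(5)=0 chase 'b': 0 ⇒ 8;  out=∅∪out(8)=∅
  fail(20) 'ad': from fail(19)=0 chase 'd': 0 ⇒ 1;  out=∅∪out(1)={4}
  fail(3) 'dac': from fail(2)=19 chase 'c': 19→0 ⇒ 5;  out=∅∪out(5)=∅
  fail(7) 'cab': from fail(6)=19 chase 'b': 19→0 ⇒ 8;  out={2}∪out(8)={2}
  fail(10) 'bad': from fail(9)=19 chase 'd': 19 ⇒ 20;  out=∅∪out(20)={4}
  fail(13) 'bcd': from fail(12)=5 chase 'd': 5→0 ⇒ 1;  out=∅∪out(1)={4}
  fail(16) 'cbb': from fail(15)=8 chase 'b': 8→0 ⇒ 8;  out=∅∪out(8)=∅
  fail(21) 'adc': from fail(20)=1 chase 'c': 1→0 ⇒ 5;  out={7}∪out(5)={7}
  fail(4) 'dacb': from fail(3)=5 chase 'b': 5 ⇒ 15;  out={0}∪out(15)={0}
  fail(11) 'badc': from fail(10)=20 chase 'c': 20 ⇒ 21;  out={3}∪out(21)={3,7}
  fail(14) 'bcdd': from fail(13)=1 chase 'd': 1→0 ⇒ 1;  out={5}∪out(1)={4,5}
  fail(17) 'cbba': from fail(16)=8 chase 'a': 8 ⇒ 9;  out=∅∪out(9)=∅
  fail(18) 'cbbad': from fail(17)=9 chase 'd': 9 ⇒ 10;  out={6}∪out(10)={4,6}

Scan:
[0] read 'b'  n0⇒n8
[1] read 'a'  n8⇒n9
[2] read 'd'  n9⇒n10  ** P4@[2:2]
[3] read 'c'  n10⇒n11  ** P3@[0:3],P7@[1:3]
[4] read 'a'  n11⇒n6 (via fail)  ** P1@[3:4]
[5] read 'd'  n6⇒n20 (via fail)  ** P4@[5:5]
[6] read 'c'  n20⇒n21  ** P7@[4:6]
[7] read 'b'  n21⇒n15 (via fail)
[8] read 'a'  n15⇒n9 (via fail)
[9] read 'c'  n9⇒n5 (via fail)
[10] read 'a'  n5⇒n6  ** P1@[9:10]
[11] read 'c'  n6⇒n5 (via fail)
[12] read 'a'  n5⇒n6  ** P1@[11:12]
[13] read 'c'  n6⇒n5 (via fail)
[14] read 'a'  n5⇒n6  ** P1@[13:14]
[15] read 'b'  n6⇒n7  ** P2@[13:15]
[16] read 'c'  n7⇒n12 (via fail)
[17] read 'd'  n12⇒n13  ** P4@[17:17]
[18] read 'a'  n13⇒n2 (via fail)
[19] read 'c'  n2⇒n3
[20] read 'b'  n3⇒n4  ** P0@[17:20]
[21] read 'b'  n4⇒n16 (via fail)
[22] read 'a'  n16⇒n17
[23] read 'd'  n17⇒n18  ** P4@[23:23],P6@[19:23]
[24] read 'c'  n18⇒n11 (via fail)  ** P3@[21:24],P7@[22:24]
[25] read 'c'  n11⇒n5 (via fail)
[26] read 'c'  n5⇒n5 (via fail)
[27] read 'd'  n5⇒n1 (via fail)  ** P4@[27:27]
[28] read 'b'  n1⇒n8 (via fail)
[29] read 'd'  n8⇒n1 (via fail)  ** P4@[29:29]
[30] read 'a'  n1⇒n2
[31] read 'c'  n2⇒n3
[32] read 'b'  n3⇒n4  ** P0@[29:32]
[33] read 'd'  n4⇒n1 (via fail)  ** P4@[33:33]

All matches (sorted): [[2,4],[3,3],[3,7],[4,1],[5,4],[6,7],[10,1],[12,1],[14,1],[15,2],[17,4],[20,0],[23,4],[23,6],[24,3],[24,7],[27,4],[29,4],[32,0],[33,4]]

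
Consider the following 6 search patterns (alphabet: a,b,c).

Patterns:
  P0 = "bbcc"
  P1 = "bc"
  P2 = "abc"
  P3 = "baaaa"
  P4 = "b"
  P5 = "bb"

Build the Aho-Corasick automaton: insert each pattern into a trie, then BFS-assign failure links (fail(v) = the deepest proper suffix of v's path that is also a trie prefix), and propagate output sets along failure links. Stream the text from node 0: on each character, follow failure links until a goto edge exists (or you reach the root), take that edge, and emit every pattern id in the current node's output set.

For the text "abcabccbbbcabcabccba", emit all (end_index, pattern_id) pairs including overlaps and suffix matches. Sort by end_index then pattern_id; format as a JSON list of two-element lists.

Build automaton:
Trie (insert patterns):
  0='ε' goto a→6 b→1
  1='b' goto a→9 b→2 c→5  [P4 ends]
  2='bb' goto c→3  [P5 ends]
  3='bbc' goto c→4
  4='bbcc' goto ·  [P0 ends]
  5='bc' goto ·  [P1 ends]
  6='a' goto b→7
  7='ab' goto c→8
  8='abc' goto ·  [P2 ends]
  9='ba' goto a→10
  10='baa' goto a→11
  11='baaa' goto a→12
  12='baaaa' goto ·  [P3 ends]

Failure links (BFS by depth):
  n1('b'): parent n0 fail=0; on 'b' 0 → fail=0;  out {4}∪∅={4}
  n6('a'): parent n0 fail=0; on 'a' 0 → fail=0;  out ∅∪∅=∅
  n2('bb'): parent n1 fail=0; on 'b' 0 → fail=1;  out {5}∪{4}={4,5}
  n5('bc'): parent n1 fail=0; on 'c' 0 → fail=0;  out {1}∪∅={1}
  n7('ab'): parent n6 fail=0; on 'b' 0 → fail=1;  out ∅∪{4}={4}
  n9('ba'): parent n1 fail=0; on 'a' 0 → fail=6;  out ∅∪∅=∅
  n3('bbc'): parent n2 fail=1; on 'c' 1 → fail=5;  out ∅∪{1}={1}
  n8('abc'): parent n7 fail=1; on 'c' 1 → fail=5;  out {2}∪{1}={1,2}
  n10('baa'): parent n9 fail=6; on 'a' 6→0 → fail=6;  out ∅∪∅=∅
  n4('bbcc'): parent n3 fail=5; on 'c' 5→0 → fail=0;  out {0}∪∅={0}
  n11('baaa'): parent n10 fail=6; on 'a' 6→0 → fail=6;  out ∅∪∅=∅
  n12('baaaa'): parent n11 fail=6; on 'a' 6→0 → fail=6;  out {3}∪∅={3}

Text stream:
pos 0 'a': at 6
pos 1 'b': at 7  emit P4@[1:1]
pos 2 'c': at 8  emit P1@[1:2],P2@[0:2]
pos 3 'a': at 6 (via fail)
pos 4 'b': at 7  emit P4@[4:4]
pos 5 'c': at 8  emit P1@[4:5],P2@[3:5]
pos 6 'c': at 0 (via fail)
pos 7 'b': at 1  emit P4@[7:7]
pos 8 'b': at 2  emit P4@[8:8],P5@[7:8]
pos 9 'b': at 2 (via fail)  emit P4@[9:9],P5@[8:9]
pos 10 'c': at 3  emit P1@[9:10]
pos 11 'a': at 6 (via fail)
pos 12 'b': at 7  emit P4@[12:12]
pos 13 'c': at 8  emit P1@[12:13],P2@[11:13]
pos 14 'a': at 6 (via fail)
pos 15 'b': at 7  emit P4@[15:15]
pos 16 'c': at 8  emit P1@[15:16],P2@[14:16]
pos 17 'c': at 0 (via fail)
pos 18 'b': at 1  emit P4@[18:18]
pos 19 'a': at 9

Result: [[1,4],[2,1],[2,2],[4,4],[5,1],[5,2],[7,4],[8,4],[8,5],[9,4],[9,5],[10,1],[12,4],[13,1],[13,2],[15,4],[16,1],[16,2],[18,4]]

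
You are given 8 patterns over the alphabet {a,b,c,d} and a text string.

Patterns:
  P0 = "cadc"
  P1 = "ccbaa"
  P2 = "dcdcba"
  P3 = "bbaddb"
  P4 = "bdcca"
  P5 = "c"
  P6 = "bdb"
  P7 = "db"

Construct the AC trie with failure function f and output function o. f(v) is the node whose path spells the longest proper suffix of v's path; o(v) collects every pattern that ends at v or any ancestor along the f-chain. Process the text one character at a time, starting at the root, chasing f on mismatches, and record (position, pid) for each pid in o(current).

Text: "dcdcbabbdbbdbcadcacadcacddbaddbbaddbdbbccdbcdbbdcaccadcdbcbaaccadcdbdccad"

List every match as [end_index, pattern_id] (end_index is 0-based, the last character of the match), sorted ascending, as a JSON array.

Build:
Trie (insert patterns):
  0='ε' goto b→15 c→1 d→9
  1='c' goto a→2 c→5  [P5 ends]
  2='ca' goto d→3
  3='cad' goto c→4
  4='cadc' goto ·  [P0 ends]
  5='cc' goto b→6
  6='ccb' goto a→7
  7='ccba' goto a→8
  8='ccbaa' goto ·  [P1 ends]
  9='d' goto b→26 c→10
  10='dc' goto d→11
  11='dcd' goto c→12
  12='dcdc' goto b→13
  13='dcdcb' goto a→14
  14='dcdcba' goto ·  [P2 ends]
  15='b' goto b→16 d→21
  16='bb' goto a→17
  17='bba' goto d→18
  18='bbad' goto d→19
  19='bbadd' goto b→20
  20='bbaddb' goto ·  [P3 ends]
  21='bd' goto b→25 c→22
  22='bdc' goto c→23
  23='bdcc' goto a→24
  24='bdcca' goto ·  [P4 ends]
  25='bdb' goto ·  [P6 ends]
  26='db' goto ·  [P7 ends]

BFS fail/out derivation:
  fail(1) 'c': from fail(0)=0 chase 'c': 0 ⇒ 0;  out={5}∪out(0)={5}
  fail(9) 'd': from fail(0)=0 chase 'd': 0 ⇒ 0;  out=∅∪out(0)=∅
  fail(15) 'b': from fail(0)=0 chase 'b': 0 ⇒ 0;  out=∅∪out(0)=∅
  fail(2) 'ca': from fail(1)=0 chase 'a': 0 ⇒ 0;  out=∅∪out(0)=∅
  fail(5) 'cc': from fail(1)=0 chase 'c': 0 ⇒ 1;  out=∅∪out(1)={5}
  fail(10) 'dc': from fail(9)=0 chase 'c': 0 ⇒ 1;  out=∅∪out(1)={5}
  fail(16) 'bb': from fail(15)=0 chase 'b': 0 ⇒ 15;  out=∅∪out(15)=∅
  fail(21) 'bd': from fail(15)=0 chase 'd': 0 ⇒ 9;  out=∅∪out(9)=∅
  fail(26) 'db': from fail(9)=0 chase 'b': 0 ⇒ 15;  out={7}∪out(15)={7}
  fail(3) 'cad': from fail(2)=0 chase 'd': 0 ⇒ 9;  out=∅∪out(9)=∅
  fail(6) 'ccb': from fail(5)=1 chase 'b': 1→0 ⇒ 15;  out=∅∪out(15)=∅
  fail(11) 'dcd': from fail(10)=1 chase 'd': 1→0 ⇒ 9;  out=∅∪out(9)=∅
  fail(17) 'bba': from fail(16)=15 chase 'a': 15→0 ⇒ 0;  out=∅∪out(0)=∅
  fail(22) 'bdc': from fail(21)=9 chase 'c': 9 ⇒ 10;  out=∅∪out(10)={5}
  fail(25) 'bdb': from fail(21)=9 chase 'b': 9 ⇒ 26;  out={6}∪out(26)={6,7}
  fail(4) 'cadc': from fail(3)=9 chase 'c': 9 ⇒ 10;  out={0}∪out(10)={0,5}
  fail(7) 'ccba': from fail(6)=15 chase 'a': 15→0 ⇒ 0;  out=∅∪out(0)=∅
  fail(12) 'dcdc': from fail(11)=9 chase 'c': 9 ⇒ 10;  out=∅∪out(10)={5}
  fail(18) 'bbad': from fail(17)=0 chase 'd': 0 ⇒ 9;  out=∅∪out(9)=∅
  fail(23) 'bdcc': from fail(22)=10 chase 'c': 10→1 ⇒ 5;  out=∅∪out(5)={5}
  fail(8) 'ccbaa': from fail(7)=0 chase 'a': 0 ⇒ 0;  out={1}∪out(0)={1}
  fail(13) 'dcdcb': from fail(12)=10 chase 'b': 10→1→0 ⇒ 15;  out=∅∪out(15)=∅
  fail(19) 'bbadd': from fail(18)=9 chase 'd': 9→0 ⇒ 9;  out=∅∪out(9)=∅
  fail(24) 'bdcca': from fail(23)=5 chase 'a': 5→1 ⇒ 2;  out={4}∪out(2)={4}
  fail(14) 'dcdcba': from fail(13)=15 chase 'a': 15→0 ⇒ 0;  out={2}∪out(0)={2}
  fail(20) 'bbaddb': from fail(19)=9 chase 'b': 9 ⇒ 26;  out={3}∪out(26)={3,7}

Scan:
[0] read 'd'  n0⇒n9
[1] read 'c'  n9⇒n10  → match P5@[1:1]
[2] read 'd'  n10⇒n11
[3] read 'c'  n11⇒n12  → match P5@[3:3]
[4] read 'b'  n12⇒n13
[5] read 'a'  n13⇒n14  → match P2@[0:5]
[6] read 'b'  n14⇒n15 (fail-walked)
[7] read 'b'  n15⇒n16
[8] read 'd'  n16⇒n21 (fail-walked)
[9] read 'b'  n21⇒n25  → match P6@[7:9],P7@[8:9]
[10] read 'b'  n25⇒n16 (fail-walked)
[11] read 'd'  n16⇒n21 (fail-walked)
[12] read 'b'  n21⇒n25  → match P6@[10:12],P7@[11:12]
[13] read 'c'  n25⇒n1 (fail-walked)  → match P5@[13:13]
[14] read 'a'  n1⇒n2
[15] read 'd'  n2⇒n3
[16] read 'c'  n3⇒n4  → match P0@[13:16],P5@[16:16]
[17] read 'a'  n4⇒n2 (fail-walked)
[18] read 'c'  n2⇒n1 (fail-walked)  → match P5@[18:18]
[19] read 'a'  n1⇒n2
[20] read 'd'  n2⇒n3
[21] read 'c'  n3⇒n4  → match P0@[18:21],P5@[21:21]
[22] read 'a'  n4⇒n2 (fail-walked)
[23] read 'c'  n2⇒n1 (fail-walked)  → match P5@[23:23]
[24] read 'd'  n1⇒n9 (fail-walked)
[25] read 'd'  n9⇒n9 (fail-walked)
[26] read 'b'  n9⇒n26  → match P7@[25:26]
[27] read 'a'  n26⇒n0 (fail-walked)
[28] read 'd'  n0⇒n9
[29] read 'd'  n9⇒n9 (fail-walked)
[30] read 'b'  n9⇒n26  → match P7@[29:30]
[31] read 'b'  n26⇒n16 (fail-walked)
[32] read 'a'  n16⇒n17
[33] read 'd'  n17⇒n18
[34] read 'd'  n18⇒n19
[35] read 'b'  n19⇒n20  → match P3@[30:35],P7@[34:35]
[36] read 'd'  n20⇒n21 (fail-walked)
[37] read 'b'  n21⇒n25  → match P6@[35:37],P7@[36:37]
[38] read 'b'  n25⇒n16 (fail-walked)
[39] read 'c'  n16⇒n1 (fail-walked)  → match P5@[39:39]
[40] read 'c'  n1⇒n5  → match P5@[40:40]
[41] read 'd'  n5⇒n9 (fail-walked)
[42] read 'b'  n9⇒n26  → match P7@[41:42]
[43] read 'c'  n26⇒n1 (fail-walked)  → match P5@[43:43]
[44] read 'd'  n1⇒n9 (fail-walked)
[45] read 'b'  n9⇒n26  → match P7@[44:45]
[46] read 'b'  n26⇒n16 (fail-walked)
[47] read 'd'  n16⇒n21 (fail-walked)
[48] read 'c'  n21⇒n22  → match P5@[48:48]
[49] read 'a'  n22⇒n2 (fail-walked)
[50] read 'c'  n2⇒n1 (fail-walked)  → match P5@[50:50]
[51] read 'c'  n1⇒n5  → match P5@[51:51]
[52] read 'a'  n5⇒n2 (fail-walked)
[53] read 'd'  n2⇒n3
[54] read 'c'  n3⇒n4  → match P0@[51:54],P5@[54:54]
[55] read 'd'  n4⇒n11 (fail-walked)
[56] read 'b'  n11⇒n26 (fail-walked)  → match P7@[55:56]
[57] read 'c'  n26⇒n1 (fail-walked)  → match P5@[57:57]
[58] read 'b'  n1⇒n15 (fail-walked)
[59] read 'a'  n15⇒n0 (fail-walked)
[60] read 'a'  n0⇒n0
[61] read 'c'  n0⇒n1  → match P5@[61:61]
[62] read 'c'  n1⇒n5  → match P5@[62:62]
[63] read 'a'  n5⇒n2 (fail-walked)
[64] read 'd'  n2⇒n3
[65] read 'c'  n3⇒n4  → match P0@[62:65],P5@[65:65]
[66] read 'd'  n4⇒n11 (fail-walked)
[67] read 'b'  n11⇒n26 (fail-walked)  → match P7@[66:67]
[68] read 'd'  n26⇒n21 (fail-walked)
[69] read 'c'  n21⇒n22  → match P5@[69:69]
[70] read 'c'  n22⇒n23  → match P5@[70:70]
[71] read 'a'  n23⇒n24  → match P4@[67:71]
[72] read 'd'  n24⇒n3 (fail-walked)

Matches: [[1,5],[3,5],[5,2],[9,6],[9,7],[12,6],[12,7],[13,5],[16,0],[16,5],[18,5],[21,0],[21,5],[23,5],[26,7],[30,7],[35,3],[35,7],[37,6],[37,7],[39,5],[40,5],[42,7],[43,5],[45,7],[48,5],[50,5],[51,5],[54,0],[54,5],[56,7],[57,5],[61,5],[62,5],[65,0],[65,5],[67,7],[69,5],[70,5],[71,4]]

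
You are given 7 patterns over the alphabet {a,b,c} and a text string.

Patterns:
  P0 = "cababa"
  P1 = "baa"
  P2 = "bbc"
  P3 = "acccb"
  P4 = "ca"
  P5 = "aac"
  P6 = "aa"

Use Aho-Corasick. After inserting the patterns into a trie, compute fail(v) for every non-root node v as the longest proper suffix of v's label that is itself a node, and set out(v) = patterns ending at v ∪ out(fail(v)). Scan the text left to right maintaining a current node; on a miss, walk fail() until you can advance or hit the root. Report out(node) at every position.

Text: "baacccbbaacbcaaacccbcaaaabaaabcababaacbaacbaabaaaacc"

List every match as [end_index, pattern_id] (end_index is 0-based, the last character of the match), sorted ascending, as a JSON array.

Build automaton:
Trie (insert patterns):
  n0 'ε': a→12 b→7 c→1
  n1 'c': a→2
  n2 'ca': b→3  [P4 ends]
  n3 'cab': a→4
  n4 'caba': b→5
  n5 'cabab': a→6
  n6 'cababa': ·  [P0 ends]
  n7 'b': a→8 b→10
  n8 'ba': a→9
  n9 'baa': ·  [P1 ends]
  n10 'bb': c→11
  n11 'bbc': ·  [P2 ends]
  n12 'a': a→17 c→13
  n13 'ac': c→14
  n14 'acc': c→15
  n15 'accc': b→16
  n16 'acccb': ·  [P3 ends]
  n17 'aa': c→18  [P6 ends]
  n18 'aac': ·  [P5 ends]

Failure links (BFS by depth):
  n1('c'): parent n0 fail=0; on 'c' 0 → fail=0;  out ∅∪∅=∅
  n7('b'): parent n0 fail=0; on 'b' 0 → fail=0;  out ∅∪∅=∅
  n12('a'): parent n0 fail=0; on 'a' 0 → fail=0;  out ∅∪∅=∅
  n2('ca'): parent n1 fail=0; on 'a' 0 → fail=12;  out {4}∪∅={4}
  n8('ba'): parent n7 fail=0; on 'a' 0 → fail=12;  out ∅∪∅=∅
  n10('bb'): parent n7 fail=0; on 'b' 0 → fail=7;  out ∅∪∅=∅
  n13('ac'): parent n12 fail=0; on 'c' 0 → fail=1;  out ∅∪∅=∅
  n17('aa'): parent n12 fail=0; on 'a' 0 → fail=12;  out {6}∪∅={6}
  n3('cab'): parent n2 fail=12; on 'b' 12→0 → fail=7;  out ∅∪∅=∅
  n9('baa'): parent n8 fail=12; on 'a' 12 → fail=17;  out {1}∪{6}={1,6}
  n11('bbc'): parent n10 fail=7; on 'c' 7→0 → fail=1;  out {2}∪∅={2}
  n14('acc'): parent n13 fail=1; on 'c' 1→0 → fail=1;  out ∅∪∅=∅
  n18('aac'): parent n17 fail=12; on 'c' 12 → fail=13;  out {5}∪∅={5}
  n4('caba'): parent n3 fail=7; on 'a' 7 → fail=8;  out ∅∪∅=∅
  n15('accc'): parent n14 fail=1; on 'c' 1→0 → fail=1;  out ∅∪∅=∅
  n5('cabab'): parent n4 fail=8; on 'b' 8→12→0 → fail=7;  out ∅∪∅=∅
  n16('acccb'): parent n15 fail=1; on 'b' 1→0 → fail=7;  out {3}∪∅={3}
  n6('cababa'): parent n5 fail=7; on 'a' 7 → fail=8;  out {0}∪∅={0}

Text stream:
[0] read 'b'  n0⇒n7
[1] read 'a'  n7⇒n8
[2] read 'a'  n8⇒n9  emit P1@[0:2],P6@[1:2]
[3] read 'c'  n9⇒n18 ·f  emit P5@[1:3]
[4] read 'c'  n18⇒n14 ·f
[5] read 'c'  n14⇒n15
[6] read 'b'  n15⇒n16  emit P3@[2:6]
[7] read 'b'  n16⇒n10 ·f
[8] read 'a'  n10⇒n8 ·f
[9] read 'a'  n8⇒n9  emit P1@[7:9],P6@[8:9]
[10] read 'c'  n9⇒n18 ·f  emit P5@[8:10]
[11] read 'b'  n18⇒n7 ·f
[12] read 'c'  n7⇒n1 ·f
[13] read 'a'  n1⇒n2  emit P4@[12:13]
[14] read 'a'  n2⇒n17 ·f  emit P6@[13:14]
[15] read 'a'  n17⇒n17 ·f  emit P6@[14:15]
[16] read 'c'  n17⇒n18  emit P5@[14:16]
[17] read 'c'  n18⇒n14 ·f
[18] read 'c'  n14⇒n15
[19] read 'b'  n15⇒n16  emit P3@[15:19]
[20] read 'c'  n16⇒n1 ·f
[21] read 'a'  n1⇒n2  emit P4@[20:21]
[22] read 'a'  n2⇒n17 ·f  emit P6@[21:22]
[23] read 'a'  n17⇒n17 ·f  emit P6@[22:23]
[24] read 'a'  n17⇒n17 ·f  emit P6@[23:24]
[25] read 'b'  n17⇒n7 ·f
[26] read 'a'  n7⇒n8
[27] read 'a'  n8⇒n9  emit P1@[25:27],P6@[26:27]
[28] read 'a'  n9⇒n17 ·f  emit P6@[27:28]
[29] read 'b'  n17⇒n7 ·f
[30] read 'c'  n7⇒n1 ·f
[31] read 'a'  n1⇒n2  emit P4@[30:31]
[32] read 'b'  n2⇒n3
[33] read 'a'  n3⇒n4
[34] read 'b'  n4⇒n5
[35] read 'a'  n5⇒n6  emit P0@[30:35]
[36] read 'a'  n6⇒n9 ·f  emit P1@[34:36],P6@[35:36]
[37] read 'c'  n9⇒n18 ·f  emit P5@[35:37]
[38] read 'b'  n18⇒n7 ·f
[39] read 'a'  n7⇒n8
[40] read 'a'  n8⇒n9  emit P1@[38:40],P6@[39:40]
[41] read 'c'  n9⇒n18 ·f  emit P5@[39:41]
[42] read 'b'  n18⇒n7 ·f
[43] read 'a'  n7⇒n8
[44] read 'a'  n8⇒n9  emit P1@[42:44],P6@[43:44]
[45] read 'b'  n9⇒n7 ·f
[46] read 'a'  n7⇒n8
[47] read 'a'  n8⇒n9  emit P1@[45:47],P6@[46:47]
[48] read 'a'  n9⇒n17 ·f  emit P6@[47:48]
[49] read 'a'  n17⇒n17 ·f  emit P6@[48:49]
[50] read 'c'  n17⇒n18  emit P5@[48:50]
[51] read 'c'  n18⇒n14 ·f

All matches (sorted): [[2,1],[2,6],[3,5],[6,3],[9,1],[9,6],[10,5],[13,4],[14,6],[15,6],[16,5],[19,3],[21,4],[22,6],[23,6],[24,6],[27,1],[27,6],[28,6],[31,4],[35,0],[36,1],[36,6],[37,5],[40,1],[40,6],[41,5],[44,1],[44,6],[47,1],[47,6],[48,6],[49,6],[50,5]]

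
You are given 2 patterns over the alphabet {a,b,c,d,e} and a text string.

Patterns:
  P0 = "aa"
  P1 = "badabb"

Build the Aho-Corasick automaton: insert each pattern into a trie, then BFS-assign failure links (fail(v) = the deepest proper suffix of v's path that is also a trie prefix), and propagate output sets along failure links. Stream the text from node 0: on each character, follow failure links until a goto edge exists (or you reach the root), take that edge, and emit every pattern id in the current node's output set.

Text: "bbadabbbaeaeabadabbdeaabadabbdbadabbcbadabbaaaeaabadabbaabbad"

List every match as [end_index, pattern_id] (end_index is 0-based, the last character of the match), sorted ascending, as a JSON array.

Build automaton:
Trie nodes:
  n0 'ε': a→1 b→3
  n1 'a': a→2
  n2 'aa': ·  [P0 ends]
  n3 'b': a→4
  n4 'ba': d→5
  n5 'bad': a→6
  n6 'bada': b→7
  n7 'badab': b→8
  n8 'badabb': ·  [P1 ends]

BFS fail/out derivation:
  fail(1) 'a': from fail(0)=0 chase 'a': 0 ⇒ 0;  out=∅∪out(0)=∅
  fail(3) 'b': from fail(0)=0 chase 'b': 0 ⇒ 0;  out=∅∪out(0)=∅
  fail(2) 'aa': from fail(1)=0 chase 'a': 0 ⇒ 1;  out={0}∪out(1)={0}
  fail(4) 'ba': from fail(3)=0 chase 'a': 0 ⇒ 1;  out=∅∪out(1)=∅
  fail(5) 'bad': from fail(4)=1 chase 'd': 1→0 ⇒ 0;  out=∅∪out(0)=∅
  fail(6) 'bada': from fail(5)=0 chase 'a': 0 ⇒ 1;  out=∅∪out(1)=∅
  fail(7) 'badab': from fail(6)=1 chase 'b': 1→0 ⇒ 3;  out=∅∪out(3)=∅
  fail(8) 'badabb': from fail(7)=3 chase 'b': 3→0 ⇒ 3;  out={1}∪out(3)={1}

Text stream:
i=0 'b': node 0→3
i=1 'b': node 3→3 ·f
i=2 'a': node 3→4
i=3 'd': node 4→5
i=4 'a': node 5→6
i=5 'b': node 6→7
i=6 'b': node 7→8  emit P1@[1:6]
i=7 'b': node 8→3 ·f
i=8 'a': node 3→4
i=9 'e': node 4→0 ·f
i=10 'a': node 0→1
i=11 'e': node 1→0 ·f
i=12 'a': node 0→1
i=13 'b': node 1→3 ·f
i=14 'a': node 3→4
i=15 'd': node 4→5
i=16 'a': node 5→6
i=17 'b': node 6→7
i=18 'b': node 7→8  emit P1@[13:18]
i=19 'd': node 8→0 ·f
i=20 'e': node 0→0
i=21 'a': node 0→1
i=22 'a': node 1→2  emit P0@[21:22]
i=23 'b': node 2→3 ·f
i=24 'a': node 3→4
i=25 'd': node 4→5
i=26 'a': node 5→6
i=27 'b': node 6→7
i=28 'b': node 7→8  emit P1@[23:28]
i=29 'd': node 8→0 ·f
i=30 'b': node 0→3
i=31 'a': node 3→4
i=32 'd': node 4→5
i=33 'a': node 5→6
i=34 'b': node 6→7
i=35 'b': node 7→8  emit P1@[30:35]
i=36 'c': node 8→0 ·f
i=37 'b': node 0→3
i=38 'a': node 3→4
i=39 'd': node 4→5
i=40 'a': node 5→6
i=41 'b': node 6→7
i=42 'b': node 7→8  emit P1@[37:42]
i=43 'a': node 8→4 ·f
i=44 'a': node 4→2 ·f  emit P0@[43:44]
i=45 'a': node 2→2 ·f  emit P0@[44:45]
i=46 'e': node 2→0 ·f
i=47 'a': node 0→1
i=48 'a': node 1→2  emit P0@[47:48]
i=49 'b': node 2→3 ·f
i=50 'a': node 3→4
i=51 'd': node 4→5
i=52 'a': node 5→6
i=53 'b': node 6→7
i=54 'b': node 7→8  emit P1@[49:54]
i=55 'a': node 8→4 ·f
i=56 'a': node 4→2 ·f  emit P0@[55:56]
i=57 'b': node 2→3 ·f
i=58 'b': node 3→3 ·f
i=59 'a': node 3→4
i=60 'd': node 4→5

Result: [[6,1],[18,1],[22,0],[28,1],[35,1],[42,1],[44,0],[45,0],[48,0],[54,1],[56,0]]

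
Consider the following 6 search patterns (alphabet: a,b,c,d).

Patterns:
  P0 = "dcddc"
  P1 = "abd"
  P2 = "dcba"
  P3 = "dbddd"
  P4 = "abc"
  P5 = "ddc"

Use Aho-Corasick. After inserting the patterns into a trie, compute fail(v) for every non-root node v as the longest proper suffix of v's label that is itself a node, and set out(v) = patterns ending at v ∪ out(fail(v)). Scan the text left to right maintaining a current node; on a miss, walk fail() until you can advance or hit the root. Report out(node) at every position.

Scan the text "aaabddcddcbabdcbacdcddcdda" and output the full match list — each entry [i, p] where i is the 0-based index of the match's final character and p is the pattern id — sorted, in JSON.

Build:
Trie (insert patterns):
  n0 'ε': a→6 d→1
  n1 'd': b→11 c→2 d→16
  n2 'dc': b→9 d→3
  n3 'dcd': d→4
  n4 'dcdd': c→5
  n5 'dcddc': ·  ←P0
  n6 'a': b→7
  n7 'ab': c→15 d→8
  n8 'abd': ·  ←P1
  n9 'dcb': a→10
  n10 'dcba': ·  ←P2
  n11 'db': d→12
  n12 'dbd': d→13
  n13 'dbdd': d→14
  n14 'dbddd': ·  ←P3
  n15 'abc': ·  ←P4
  n16 'dd': c→17
  n17 'ddc': ·  ←P5

Failure links (BFS by depth):
  fail(1) 'd': from fail(0)=0 chase 'd': 0 ⇒ 0;  out=∅∪out(0)=∅
  fail(6) 'a': from fail(0)=0 chase 'a': 0 ⇒ 0;  out=∅∪out(0)=∅
  fail(2) 'dc': from fail(1)=0 chase 'c': 0 ⇒ 0;  out=∅∪out(0)=∅
  fail(7) 'ab': from fail(6)=0 chase 'b': 0 ⇒ 0;  out=∅∪out(0)=∅
  fail(11) 'db': from fail(1)=0 chase 'b': 0 ⇒ 0;  out=∅∪out(0)=∅
  fail(16) 'dd': from fail(1)=0 chase 'd': 0 ⇒ 1;  out=∅∪out(1)=∅
  fail(3) 'dcd': from fail(2)=0 chase 'd': 0 ⇒ 1;  out=∅∪out(1)=∅
  fail(8) 'abd': from fail(7)=0 chase 'd': 0 ⇒ 1;  out={1}∪out(1)={1}
  fail(9) 'dcb': from fail(2)=0 chase 'b': 0 ⇒ 0;  out=∅∪out(0)=∅
  fail(12) 'dbd': from fail(11)=0 chase 'd': 0 ⇒ 1;  out=∅∪out(1)=∅
  fail(15) 'abc': from fail(7)=0 chase 'c': 0 ⇒ 0;  out={4}∪out(0)={4}
  fail(17) 'ddc': from fail(16)=1 chase 'c': 1 ⇒ 2;  out={5}∪out(2)={5}
  fail(4) 'dcdd': from fail(3)=1 chase 'd': 1 ⇒ 16;  out=∅∪out(16)=∅
  fail(10) 'dcba': from fail(9)=0 chase 'a': 0 ⇒ 6;  out={2}∪out(6)={2}
  fail(13) 'dbdd': from fail(12)=1 chase 'd': 1 ⇒ 16;  out=∅∪out(16)=∅
  fail(5) 'dcddc': from fail(4)=16 chase 'c': 16 ⇒ 17;  out={0}∪out(17)={0,5}
  fail(14) 'dbddd': from fail(13)=16 chase 'd': 16→1 ⇒ 16;  out={3}∪out(16)={3}

Run:
[0] read 'a'  n0⇒n6
[1] read 'a'  n6⇒n6 (via fail)
[2] read 'a'  n6⇒n6 (via fail)
[3] read 'b'  n6⇒n7
[4] read 'd'  n7⇒n8  ** P1@[2:4]
[5] read 'd'  n8⇒n16 (via fail)
[6] read 'c'  n16⇒n17  ** P5@[4:6]
[7] read 'd'  n17⇒n3 (via fail)
[8] read 'd'  n3⇒n4
[9] read 'c'  n4⇒n5  ** P0@[5:9],P5@[7:9]
[10] read 'b'  n5⇒n9 (via fail)
[11] read 'a'  n9⇒n10  ** P2@[8:11]
[12] read 'b'  n10⇒n7 (via fail)
[13] read 'd'  n7⇒n8  ** P1@[11:13]
[14] read 'c'  n8⇒n2 (via fail)
[15] read 'b'  n2⇒n9
[16] read 'a'  n9⇒n10  ** P2@[13:16]
[17] read 'c'  n10⇒n0 (via fail)
[18] read 'd'  n0⇒n1
[19] read 'c'  n1⇒n2
[20] read 'd'  n2⇒n3
[21] read 'd'  n3⇒n4
[22] read 'c'  n4⇒n5  ** P0@[18:22],P5@[20:22]
[23] read 'd'  n5⇒n3 (via fail)
[24] read 'd'  n3⇒n4
[25] read 'a'  n4⇒n6 (via fail)

All matches (sorted): [[4,1],[6,5],[9,0],[9,5],[11,2],[13,1],[16,2],[22,0],[22,5]]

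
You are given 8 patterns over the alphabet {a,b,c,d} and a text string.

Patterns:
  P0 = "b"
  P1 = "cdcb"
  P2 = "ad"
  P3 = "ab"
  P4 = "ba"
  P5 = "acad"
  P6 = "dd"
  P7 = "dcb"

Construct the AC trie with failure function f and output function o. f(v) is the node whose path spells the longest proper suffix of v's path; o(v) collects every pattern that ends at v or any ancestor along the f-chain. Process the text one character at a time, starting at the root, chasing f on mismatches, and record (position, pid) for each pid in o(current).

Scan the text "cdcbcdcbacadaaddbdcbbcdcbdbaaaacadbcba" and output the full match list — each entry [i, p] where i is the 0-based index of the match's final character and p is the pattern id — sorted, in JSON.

Construct AC machine:
Trie (insert patterns):
  0='ε' goto a→6 b→1 c→2 d→13
  1='b' goto a→9  [P0 ends]
  2='c' goto d→3
  3='cd' goto c→4
  4='cdc' goto b→5
  5='cdcb' goto ·  [P1 ends]
  6='a' goto b→8 c→10 d→7
  7='ad' goto ·  [P2 ends]
  8='ab' goto ·  [P3 ends]
  9='ba' goto ·  [P4 ends]
  10='ac' goto a→11
  11='aca' goto d→12
  12='acad' goto ·  [P5 ends]
  13='d' goto c→15 d→14
  14='dd' goto ·  [P6 ends]
  15='dc' goto b→16
  16='dcb' goto ·  [P7 ends]

BFS fail/out derivation:
  fail(1) 'b': from fail(0)=0 chase 'b': 0 ⇒ 0;  out={0}∪out(0)={0}
  fail(2) 'c': from fail(0)=0 chase 'c': 0 ⇒ 0;  out=∅∪out(0)=∅
  fail(6) 'a': from fail(0)=0 chase 'a': 0 ⇒ 0;  out=∅∪out(0)=∅
  fail(13) 'd': from fail(0)=0 chase 'd': 0 ⇒ 0;  out=∅∪out(0)=∅
  fail(3) 'cd': from fail(2)=0 chase 'd': 0 ⇒ 13;  out=∅∪out(13)=∅
  fail(7) 'ad': from fail(6)=0 chase 'd': 0 ⇒ 13;  out={2}∪out(13)={2}
  fail(8) 'ab': from fail(6)=0 chase 'b': 0 ⇒ 1;  out={3}∪out(1)={0,3}
  fail(9) 'ba': from fail(1)=0 chase 'a': 0 ⇒ 6;  out={4}∪out(6)={4}
  fail(10) 'ac': from fail(6)=0 chase 'c': 0 ⇒ 2;  out=∅∪out(2)=∅
  fail(14) 'dd': from fail(13)=0 chase 'd': 0 ⇒ 13;  out={6}∪out(13)={6}
  fail(15) 'dc': from fail(13)=0 chase 'c': 0 ⇒ 2;  out=∅∪out(2)=∅
  fail(4) 'cdc': from fail(3)=13 chase 'c': 13 ⇒ 15;  out=∅∪out(15)=∅
  fail(11) 'aca': from fail(10)=2 chase 'a': 2→0 ⇒ 6;  out=∅∪out(6)=∅
  fail(16) 'dcb': from fail(15)=2 chase 'b': 2→0 ⇒ 1;  out={7}∪out(1)={0,7}
  fail(5) 'cdcb': from fail(4)=15 chase 'b': 15 ⇒ 16;  out={1}∪out(16)={0,1,7}
  fail(12) 'acad': from fail(11)=6 chase 'd': 6 ⇒ 7;  out={5}∪out(7)={2,5}

Scan:
[0] read 'c'  n0⇒n2
[1] read 'd'  n2⇒n3
[2] read 'c'  n3⇒n4
[3] read 'b'  n4⇒n5  emit P0@[3:3],P1@[0:3],P7@[1:3]
[4] read 'c'  n5⇒n2 ·f
[5] read 'd'  n2⇒n3
[6] read 'c'  n3⇒n4
[7] read 'b'  n4⇒n5  emit P0@[7:7],P1@[4:7],P7@[5:7]
[8] read 'a'  n5⇒n9 ·f  emit P4@[7:8]
[9] read 'c'  n9⇒n10 ·f
[10] read 'a'  n10⇒n11
[11] read 'd'  n11⇒n12  emit P2@[10:11],P5@[8:11]
[12] read 'a'  n12⇒n6 ·f
[13] read 'a'  n6⇒n6 ·f
[14] read 'd'  n6⇒n7  emit P2@[13:14]
[15] read 'd'  n7⇒n14 ·f  emit P6@[14:15]
[16] read 'b'  n14⇒n1 ·f  emit P0@[16:16]
[17] read 'd'  n1⇒n13 ·f
[18] read 'c'  n13⇒n15
[19] read 'b'  n15⇒n16  emit P0@[19:19],P7@[17:19]
[20] read 'b'  n16⇒n1 ·f  emit P0@[20:20]
[21] read 'c'  n1⇒n2 ·f
[22] read 'd'  n2⇒n3
[23] read 'c'  n3⇒n4
[24] read 'b'  n4⇒n5  emit P0@[24:24],P1@[21:24],P7@[22:24]
[25] read 'd'  n5⇒n13 ·f
[26] read 'b'  n13⇒n1 ·f  emit P0@[26:26]
[27] read 'a'  n1⇒n9  emit P4@[26:27]
[28] read 'a'  n9⇒n6 ·f
[29] read 'a'  n6⇒n6 ·f
[30] read 'a'  n6⇒n6 ·f
[31] read 'c'  n6⇒n10
[32] read 'a'  n10⇒n11
[33] read 'd'  n11⇒n12  emit P2@[32:33],P5@[30:33]
[34] read 'b'  n12⇒n1 ·f  emit P0@[34:34]
[35] read 'c'  n1⇒n2 ·f
[36] read 'b'  n2⇒n1 ·f  emit P0@[36:36]
[37] read 'a'  n1⇒n9  emit P4@[36:37]

All matches (sorted): [[3,0],[3,1],[3,7],[7,0],[7,1],[7,7],[8,4],[11,2],[11,5],[14,2],[15,6],[16,0],[19,0],[19,7],[20,0],[24,0],[24,1],[24,7],[26,0],[27,4],[33,2],[33,5],[34,0],[36,0],[37,4]]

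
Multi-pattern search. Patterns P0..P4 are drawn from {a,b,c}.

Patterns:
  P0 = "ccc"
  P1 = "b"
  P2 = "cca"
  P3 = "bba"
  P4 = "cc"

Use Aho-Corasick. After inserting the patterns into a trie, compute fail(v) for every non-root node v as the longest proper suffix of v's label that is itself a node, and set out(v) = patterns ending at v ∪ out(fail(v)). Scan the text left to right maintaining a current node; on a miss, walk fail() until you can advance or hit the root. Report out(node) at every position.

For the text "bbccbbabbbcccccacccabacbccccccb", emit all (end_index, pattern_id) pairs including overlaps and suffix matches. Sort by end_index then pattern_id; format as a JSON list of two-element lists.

Build:
Trie nodes:
  0='ε' goto b→4 c→1
  1='c' goto c→2
  2='cc' goto a→5 c→3  [P4 ends]
  3='ccc' goto ·  [P0 ends]
  4='b' goto b→6  [P1 ends]
  5='cca' goto ·  [P2 ends]
  6='bb' goto a→7
  7='bba' goto ·  [P3 ends]

Failure links (BFS by depth):
  fail(1) 'c': from fail(0)=0 chase 'c': 0 ⇒ 0;  out=∅∪out(0)=∅
  fail(4) 'b': from fail(0)=0 chase 'b': 0 ⇒ 0;  out={1}∪out(0)={1}
  fail(2) 'cc': from fail(1)=0 chase 'c': 0 ⇒ 1;  out={4}∪out(1)={4}
  fail(6) 'bb': from fail(4)=0 chase 'b': 0 ⇒ 4;  out=∅∪out(4)={1}
  fail(3) 'ccc': from fail(2)=1 chase 'c': 1 ⇒ 2;  out={0}∪out(2)={0,4}
  fail(5) 'cca': from fail(2)=1 chase 'a': 1→0 ⇒ 0;  out={2}∪out(0)={2}
  fail(7) 'bba': from fail(6)=4 chase 'a': 4→0 ⇒ 0;  out={3}∪out(0)={3}

Run:
pos 0 'b': at 4  ** P1@[0:0]
pos 1 'b': at 6  ** P1@[1:1]
pos 2 'c': at 1 ·f
pos 3 'c': at 2  ** P4@[2:3]
pos 4 'b': at 4 ·f  ** P1@[4:4]
pos 5 'b': at 6  ** P1@[5:5]
pos 6 'a': at 7  ** P3@[4:6]
pos 7 'b': at 4 ·f  ** P1@[7:7]
pos 8 'b': at 6  ** P1@[8:8]
pos 9 'b': at 6 ·f  ** P1@[9:9]
pos 10 'c': at 1 ·f
pos 11 'c': at 2  ** P4@[10:11]
pos 12 'c': at 3  ** P0@[10:12],P4@[11:12]
pos 13 'c': at 3 ·f  ** P0@[11:13],P4@[12:13]
pos 14 'c': at 3 ·f  ** P0@[12:14],P4@[13:14]
pos 15 'a': at 5 ·f  ** P2@[13:15]
pos 16 'c': at 1 ·f
pos 17 'c': at 2  ** P4@[16:17]
pos 18 'c': at 3  ** P0@[16:18],P4@[17:18]
pos 19 'a': at 5 ·f  ** P2@[17:19]
pos 20 'b': at 4 ·f  ** P1@[20:20]
pos 21 'a': at 0 ·f
pos 22 'c': at 1
pos 23 'b': at 4 ·f  ** P1@[23:23]
pos 24 'c': at 1 ·f
pos 25 'c': at 2  ** P4@[24:25]
pos 26 'c': at 3  ** P0@[24:26],P4@[25:26]
pos 27 'c': at 3 ·f  ** P0@[25:27],P4@[26:27]
pos 28 'c': at 3 ·f  ** P0@[26:28],P4@[27:28]
pos 29 'c': at 3 ·f  ** P0@[27:29],P4@[28:29]
pos 30 'b': at 4 ·f  ** P1@[30:30]

All matches (sorted): [[0,1],[1,1],[3,4],[4,1],[5,1],[6,3],[7,1],[8,1],[9,1],[11,4],[12,0],[12,4],[13,0],[13,4],[14,0],[14,4],[15,2],[17,4],[18,0],[18,4],[19,2],[20,1],[23,1],[25,4],[26,0],[26,4],[27,0],[27,4],[28,0],[28,4],[29,0],[29,4],[30,1]]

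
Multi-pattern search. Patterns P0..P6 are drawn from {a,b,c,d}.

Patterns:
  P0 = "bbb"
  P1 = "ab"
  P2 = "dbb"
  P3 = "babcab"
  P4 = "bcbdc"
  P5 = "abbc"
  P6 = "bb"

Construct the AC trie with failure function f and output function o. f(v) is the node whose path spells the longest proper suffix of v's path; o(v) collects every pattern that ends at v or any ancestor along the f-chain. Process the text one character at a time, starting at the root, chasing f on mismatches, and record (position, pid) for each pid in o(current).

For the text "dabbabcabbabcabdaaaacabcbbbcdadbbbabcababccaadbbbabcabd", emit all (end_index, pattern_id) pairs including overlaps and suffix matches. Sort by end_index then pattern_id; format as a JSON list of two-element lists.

Construct AC machine:
Trie nodes:
  n0 'ε': a→4 b→1 d→6
  n1 'b': a→9 b→2 c→14
  n2 'bb': b→3  [P6 ends]
  n3 'bbb': ·  [P0 ends]
  n4 'a': b→5
  n5 'ab': b→18  [P1 ends]
  n6 'd': b→7
  n7 'db': b→8
  n8 'dbb': ·  [P2 ends]
  n9 'ba': b→10
  n10 'bab': c→11
  n11 'babc': a→12
  n12 'babca': b→13
  n13 'babcab': ·  [P3 ends]
  n14 'bc': b→15
  n15 'bcb': d→16
  n16 'bcbd': c→17
  n17 'bcbdc': ·  [P4 ends]
  n18 'abb': c→19
  n19 'abbc': ·  [P5 ends]

Failure links (BFS by depth):
  fail(1) 'b': from fail(0)=0 chase 'b': 0 ⇒ 0;  out=∅∪out(0)=∅
  fail(4) 'a': from fail(0)=0 chase 'a': 0 ⇒ 0;  out=∅∪out(0)=∅
  fail(6) 'd': from fail(0)=0 chase 'd': 0 ⇒ 0;  out=∅∪out(0)=∅
  fail(2) 'bb': from fail(1)=0 chase 'b': 0 ⇒ 1;  out={6}∪out(1)={6}
  fail(5) 'ab': from fail(4)=0 chase 'b': 0 ⇒ 1;  out={1}∪out(1)={1}
  fail(7) 'db': from fail(6)=0 chase 'b': 0 ⇒ 1;  out=∅∪out(1)=∅
  fail(9) 'ba': from fail(1)=0 chase 'a': 0 ⇒ 4;  out=∅∪out(4)=∅
  fail(14) 'bc': from fail(1)=0 chase 'c': 0 ⇒ 0;  out=∅∪out(0)=∅
  fail(3) 'bbb': from fail(2)=1 chase 'b': 1 ⇒ 2;  out={0}∪out(2)={0,6}
  fail(8) 'dbb': from fail(7)=1 chase 'b': 1 ⇒ 2;  out={2}∪out(2)={2,6}
  fail(10) 'bab': from fail(9)=4 chase 'b': 4 ⇒ 5;  out=∅∪out(5)={1}
  fail(15) 'bcb': from fail(14)=0 chase 'b': 0 ⇒ 1;  out=∅∪out(1)=∅
  fail(18) 'abb': from fail(5)=1 chase 'b': 1 ⇒ 2;  out=∅∪out(2)={6}
  fail(11) 'babc': from fail(10)=5 chase 'c': 5→1 ⇒ 14;  out=∅∪out(14)=∅
  fail(16) 'bcbd': from fail(15)=1 chase 'd': 1→0 ⇒ 6;  out=∅∪out(6)=∅
  fail(19) 'abbc': from fail(18)=2 chase 'c': 2→1 ⇒ 14;  out={5}∪out(14)={5}
  fail(12) 'babca': from fail(11)=14 chase 'a': 14→0 ⇒ 4;  out=∅∪out(4)=∅
  fail(17) 'bcbdc': from fail(16)=6 chase 'c': 6→0 ⇒ 0;  out={4}∪out(0)={4}
  fail(13) 'babcab': from fail(12)=4 chase 'b': 4 ⇒ 5;  out={3}∪out(5)={1,3}

Text stream:
[0] read 'd'  n0⇒n6
[1] read 'a'  n6⇒n4 (fail-walked)
[2] read 'b'  n4⇒n5  ** P1@[1:2]
[3] read 'b'  n5⇒n18  ** P6@[2:3]
[4] read 'a'  n18⇒n9 (fail-walked)
[5] read 'b'  n9⇒n10  ** P1@[4:5]
[6] read 'c'  n10⇒n11
[7] read 'a'  n11⇒n12
[8] read 'b'  n12⇒n13  ** P1@[7:8],P3@[3:8]
[9] read 'b'  n13⇒n18 (fail-walked)  ** P6@[8:9]
[10] read 'a'  n18⇒n9 (fail-walked)
[11] read 'b'  n9⇒n10  ** P1@[10:11]
[12] read 'c'  n10⇒n11
[13] read 'a'  n11⇒n12
[14] read 'b'  n12⇒n13  ** P1@[13:14],P3@[9:14]
[15] read 'd'  n13⇒n6 (fail-walked)
[16] read 'a'  n6⇒n4 (fail-walked)
[17] read 'a'  n4⇒n4 (fail-walked)
[18] read 'a'  n4⇒n4 (fail-walked)
[19] read 'a'  n4⇒n4 (fail-walked)
[20] read 'c'  n4⇒n0 (fail-walked)
[21] read 'a'  n0⇒n4
[22] read 'b'  n4⇒n5  ** P1@[21:22]
[23] read 'c'  n5⇒n14 (fail-walked)
[24] read 'b'  n14⇒n15
[25] read 'b'  n15⇒n2 (fail-walked)  ** P6@[24:25]
[26] read 'b'  n2⇒n3  ** P0@[24:26],P6@[25:26]
[27] read 'c'  n3⇒n14 (fail-walked)
[28] read 'd'  n14⇒n6 (fail-walked)
[29] read 'a'  n6⇒n4 (fail-walked)
[30] read 'd'  n4⇒n6 (fail-walked)
[31] read 'b'  n6⇒n7
[32] read 'b'  n7⇒n8  ** P2@[30:32],P6@[31:32]
[33] read 'b'  n8⇒n3 (fail-walked)  ** P0@[31:33],P6@[32:33]
[34] read 'a'  n3⇒n9 (fail-walked)
[35] read 'b'  n9⇒n10  ** P1@[34:35]
[36] read 'c'  n10⇒n11
[37] read 'a'  n11⇒n12
[38] read 'b'  n12⇒n13  ** P1@[37:38],P3@[33:38]
[39] read 'a'  n13⇒n9 (fail-walked)
[40] read 'b'  n9⇒n10  ** P1@[39:40]
[41] read 'c'  n10⇒n11
[42] read 'c'  n11⇒n0 (fail-walked)
[43] read 'a'  n0⇒n4
[44] read 'a'  n4⇒n4 (fail-walked)
[45] read 'd'  n4⇒n6 (fail-walked)
[46] read 'b'  n6⇒n7
[47] read 'b'  n7⇒n8  ** P2@[45:47],P6@[46:47]
[48] read 'b'  n8⇒n3 (fail-walked)  ** P0@[46:48],P6@[47:48]
[49] read 'a'  n3⇒n9 (fail-walked)
[50] read 'b'  n9⇒n10  ** P1@[49:50]
[51] read 'c'  n10⇒n11
[52] read 'a'  n11⇒n12
[53] read 'b'  n12⇒n13  ** P1@[52:53],P3@[48:53]
[54] read 'd'  n13⇒n6 (fail-walked)

Matches: [[2,1],[3,6],[5,1],[8,1],[8,3],[9,6],[11,1],[14,1],[14,3],[22,1],[25,6],[26,0],[26,6],[32,2],[32,6],[33,0],[33,6],[35,1],[38,1],[38,3],[40,1],[47,2],[47,6],[48,0],[48,6],[50,1],[53,1],[53,3]]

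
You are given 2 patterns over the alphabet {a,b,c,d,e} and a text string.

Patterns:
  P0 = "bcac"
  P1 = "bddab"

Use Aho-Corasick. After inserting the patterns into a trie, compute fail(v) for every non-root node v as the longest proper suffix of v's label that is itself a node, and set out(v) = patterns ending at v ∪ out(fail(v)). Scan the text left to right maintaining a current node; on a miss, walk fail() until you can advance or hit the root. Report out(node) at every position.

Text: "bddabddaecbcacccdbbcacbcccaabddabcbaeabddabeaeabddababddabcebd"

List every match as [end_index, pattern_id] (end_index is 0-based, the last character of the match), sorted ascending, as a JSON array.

Build automaton:
Trie nodes:
  0='ε' goto b→1
  1='b' goto c→2 d→5
  2='bc' goto a→3
  3='bca' goto c→4
  4='bcac' goto ·  [P0 ends]
  5='bd' goto d→6
  6='bdd' goto a→7
  7='bdda' goto b→8
  8='bddab' goto ·  [P1 ends]

Failure links (BFS by depth):
  fail(1) 'b': from fail(0)=0 chase 'b': 0 ⇒ 0;  out=∅∪out(0)=∅
  fail(2) 'bc': from fail(1)=0 chase 'c': 0 ⇒ 0;  out=∅∪out(0)=∅
  fail(5) 'bd': from fail(1)=0 chase 'd': 0 ⇒ 0;  out=∅∪out(0)=∅
  fail(3) 'bca': from fail(2)=0 chase 'a': 0 ⇒ 0;  out=∅∪out(0)=∅
  fail(6) 'bdd': from fail(5)=0 chase 'd': 0 ⇒ 0;  out=∅∪out(0)=∅
  fail(4) 'bcac': from fail(3)=0 chase 'c': 0 ⇒ 0;  out={0}∪out(0)={0}
  fail(7) 'bdda': from fail(6)=0 chase 'a': 0 ⇒ 0;  out=∅∪out(0)=∅
  fail(8) 'bddab': from fail(7)=0 chase 'b': 0 ⇒ 1;  out={1}∪out(1)={1}

Scan:
[0] read 'b'  n0⇒n1
[1] read 'd'  n1⇒n5
[2] read 'd'  n5⇒n6
[3] read 'a'  n6⇒n7
[4] read 'b'  n7⇒n8  → match P1@[0:4]
[5] read 'd'  n8⇒n5 (via fail)
[6] read 'd'  n5⇒n6
[7] read 'a'  n6⇒n7
[8] read 'e'  n7⇒n0 (via fail)
[9] read 'c'  n0⇒n0
[10] read 'b'  n0⇒n1
[11] read 'c'  n1⇒n2
[12] read 'a'  n2⇒n3
[13] read 'c'  n3⇒n4  → match P0@[10:13]
[14] read 'c'  n4⇒n0 (via fail)
[15] read 'c'  n0⇒n0
[16] read 'd'  n0⇒n0
[17] read 'b'  n0⇒n1
[18] read 'b'  n1⇒n1 (via fail)
[19] read 'c'  n1⇒n2
[20] read 'a'  n2⇒n3
[21] read 'c'  n3⇒n4  → match P0@[18:21]
[22] read 'b'  n4⇒n1 (via fail)
[23] read 'c'  n1⇒n2
[24] read 'c'  n2⇒n0 (via fail)
[25] read 'c'  n0⇒n0
[26] read 'a'  n0⇒n0
[27] read 'a'  n0⇒n0
[28] read 'b'  n0⇒n1
[29] read 'd'  n1⇒n5
[30] read 'd'  n5⇒n6
[31] read 'a'  n6⇒n7
[32] read 'b'  n7⇒n8  → match P1@[28:32]
[33] read 'c'  n8⇒n2 (via fail)
[34] read 'b'  n2⇒n1 (via fail)
[35] read 'a'  n1⇒n0 (via fail)
[36] read 'e'  n0⇒n0
[37] read 'a'  n0⇒n0
[38] read 'b'  n0⇒n1
[39] read 'd'  n1⇒n5
[40] read 'd'  n5⇒n6
[41] read 'a'  n6⇒n7
[42] read 'b'  n7⇒n8  → match P1@[38:42]
[43] read 'e'  n8⇒n0 (via fail)
[44] read 'a'  n0⇒n0
[45] read 'e'  n0⇒n0
[46] read 'a'  n0⇒n0
[47] read 'b'  n0⇒n1
[48] read 'd'  n1⇒n5
[49] read 'd'  n5⇒n6
[50] read 'a'  n6⇒n7
[51] read 'b'  n7⇒n8  → match P1@[47:51]
[52] read 'a'  n8⇒n0 (via fail)
[53] read 'b'  n0⇒n1
[54] read 'd'  n1⇒n5
[55] read 'd'  n5⇒n6
[56] read 'a'  n6⇒n7
[57] read 'b'  n7⇒n8  → match P1@[53:57]
[58] read 'c'  n8⇒n2 (via fail)
[59] read 'e'  n2⇒n0 (via fail)
[60] read 'b'  n0⇒n1
[61] read 'd'  n1⇒n5

Matches: [[4,1],[13,0],[21,0],[32,1],[42,1],[51,1],[57,1]]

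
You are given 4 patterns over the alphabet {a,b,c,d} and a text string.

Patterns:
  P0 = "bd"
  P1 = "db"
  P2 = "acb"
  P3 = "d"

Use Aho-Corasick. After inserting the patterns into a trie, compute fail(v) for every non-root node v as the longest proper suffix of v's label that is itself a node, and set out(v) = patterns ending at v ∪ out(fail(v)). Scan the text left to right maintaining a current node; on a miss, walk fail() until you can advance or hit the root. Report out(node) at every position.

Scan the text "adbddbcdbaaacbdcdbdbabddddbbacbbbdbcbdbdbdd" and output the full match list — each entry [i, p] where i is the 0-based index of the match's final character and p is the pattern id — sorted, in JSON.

Build automaton:
Trie (insert patterns):
  n0 'ε': a→5 b→1 d→3
  n1 'b': d→2
  n2 'bd': ·  ←P0
  n3 'd': b→4  ←P3
  n4 'db': ·  ←P1
  n5 'a': c→6
  n6 'ac': b→7
  n7 'acb': ·  ←P2

Failure links (BFS by depth):
  n1('b'): parent n0 fail=0; on 'b' 0 → fail=0;  out ∅∪∅=∅
  n3('d'): parent n0 fail=0; on 'd' 0 → fail=0;  out {3}∪∅={3}
  n5('a'): parent n0 fail=0; on 'a' 0 → fail=0;  out ∅∪∅=∅
  n2('bd'): parent n1 fail=0; on 'd' 0 → fail=3;  out {0}∪{3}={0,3}
  n4('db'): parent n3 fail=0; on 'b' 0 → fail=1;  out {1}∪∅={1}
  n6('ac'): parent n5 fail=0; on 'c' 0 → fail=0;  out ∅∪∅=∅
  n7('acb'): parent n6 fail=0; on 'b' 0 → fail=1;  out {2}∪∅={2}

Run:
pos 0 'a': at 5
pos 1 'd': at 3 (via fail)  → match P3@[1:1]
pos 2 'b': at 4  → match P1@[1:2]
pos 3 'd': at 2 (via fail)  → match P0@[2:3],P3@[3:3]
pos 4 'd': at 3 (via fail)  → match P3@[4:4]
pos 5 'b': at 4  → match P1@[4:5]
pos 6 'c': at 0 (via fail)
pos 7 'd': at 3  → match P3@[7:7]
pos 8 'b': at 4  → match P1@[7:8]
pos 9 'a': at 5 (via fail)
pos 10 'a': at 5 (via fail)
pos 11 'a': at 5 (via fail)
pos 12 'c': at 6
pos 13 'b': at 7  → match P2@[11:13]
pos 14 'd': at 2 (via fail)  → match P0@[13:14],P3@[14:14]
pos 15 'c': at 0 (via fail)
pos 16 'd': at 3  → match P3@[16:16]
pos 17 'b': at 4  → match P1@[16:17]
pos 18 'd': at 2 (via fail)  → match P0@[17:18],P3@[18:18]
pos 19 'b': at 4 (via fail)  → match P1@[18:19]
pos 20 'a': at 5 (via fail)
pos 21 'b': at 1 (via fail)
pos 22 'd': at 2  → match P0@[21:22],P3@[22:22]
pos 23 'd': at 3 (via fail)  → match P3@[23:23]
pos 24 'd': at 3 (via fail)  → match P3@[24:24]
pos 25 'd': at 3 (via fail)  → match P3@[25:25]
pos 26 'b': at 4  → match P1@[25:26]
pos 27 'b': at 1 (via fail)
pos 28 'a': at 5 (via fail)
pos 29 'c': at 6
pos 30 'b': at 7  → match P2@[28:30]
pos 31 'b': at 1 (via fail)
pos 32 'b': at 1 (via fail)
pos 33 'd': at 2  → match P0@[32:33],P3@[33:33]
pos 34 'b': at 4 (via fail)  → match P1@[33:34]
pos 35 'c': at 0 (via fail)
pos 36 'b': at 1
pos 37 'd': at 2  → match P0@[36:37],P3@[37:37]
pos 38 'b': at 4 (via fail)  → match P1@[37:38]
pos 39 'd': at 2 (via fail)  → match P0@[38:39],P3@[39:39]
pos 40 'b': at 4 (via fail)  → match P1@[39:40]
pos 41 'd': at 2 (via fail)  → match P0@[40:41],P3@[41:41]
pos 42 'd': at 3 (via fail)  → match P3@[42:42]

Matches: [[1,3],[2,1],[3,0],[3,3],[4,3],[5,1],[7,3],[8,1],[13,2],[14,0],[14,3],[16,3],[17,1],[18,0],[18,3],[19,1],[22,0],[22,3],[23,3],[24,3],[25,3],[26,1],[30,2],[33,0],[33,3],[34,1],[37,0],[37,3],[38,1],[39,0],[39,3],[40,1],[41,0],[41,3],[42,3]]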